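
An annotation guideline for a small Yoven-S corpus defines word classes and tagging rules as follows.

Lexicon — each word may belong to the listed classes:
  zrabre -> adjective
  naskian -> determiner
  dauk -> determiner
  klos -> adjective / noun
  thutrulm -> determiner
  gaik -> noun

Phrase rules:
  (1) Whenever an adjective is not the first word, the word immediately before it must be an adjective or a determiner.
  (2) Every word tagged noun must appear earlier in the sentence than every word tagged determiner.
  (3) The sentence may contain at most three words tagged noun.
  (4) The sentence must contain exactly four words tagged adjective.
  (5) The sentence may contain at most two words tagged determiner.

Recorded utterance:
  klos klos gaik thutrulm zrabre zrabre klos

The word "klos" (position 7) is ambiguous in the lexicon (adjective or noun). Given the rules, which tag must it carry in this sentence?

adjective

Candidates per position — 1:klos {adjective,noun}; 2:klos {adjective,noun}; 3:gaik {noun}; 4:thutrulm {determiner}; 5:zrabre {adjective}; 6:zrabre {adjective}; 7:klos {adjective,noun}.
Position 7: noun is ruled out by rule 2; that leaves adjective.
The remaining ambiguous positions (1, 2) are resolved jointly — only one combination satisfies every rule.
So the tagging must be: adjective noun noun determiner adjective adjective adjective.
Checking: rule 1 satisfied; rule 2 satisfied; rule 3 satisfied; rule 4 satisfied; rule 5 satisfied.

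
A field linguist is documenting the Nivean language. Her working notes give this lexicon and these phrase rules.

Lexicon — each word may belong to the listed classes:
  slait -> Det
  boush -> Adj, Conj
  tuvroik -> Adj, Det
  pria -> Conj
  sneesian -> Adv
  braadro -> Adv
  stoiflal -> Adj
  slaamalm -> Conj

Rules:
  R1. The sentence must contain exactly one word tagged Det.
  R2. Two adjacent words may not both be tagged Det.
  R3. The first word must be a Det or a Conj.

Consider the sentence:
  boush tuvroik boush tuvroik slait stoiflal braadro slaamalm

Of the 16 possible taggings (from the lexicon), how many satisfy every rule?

2

Candidates per position — 1:boush {Adj,Conj}; 2:tuvroik {Adj,Det}; 3:boush {Adj,Conj}; 4:tuvroik {Adj,Det}; 5:slait {Det}; 6:stoiflal {Adj}; 7:braadro {Adv}; 8:slaamalm {Conj}.
There are 16 candidate sequences in total.
The sequences that satisfy every rule: Conj Adj Adj Adj Det Adj Adv Conj; Conj Adj Conj Adj Det Adj Adv Conj.
Count = 2.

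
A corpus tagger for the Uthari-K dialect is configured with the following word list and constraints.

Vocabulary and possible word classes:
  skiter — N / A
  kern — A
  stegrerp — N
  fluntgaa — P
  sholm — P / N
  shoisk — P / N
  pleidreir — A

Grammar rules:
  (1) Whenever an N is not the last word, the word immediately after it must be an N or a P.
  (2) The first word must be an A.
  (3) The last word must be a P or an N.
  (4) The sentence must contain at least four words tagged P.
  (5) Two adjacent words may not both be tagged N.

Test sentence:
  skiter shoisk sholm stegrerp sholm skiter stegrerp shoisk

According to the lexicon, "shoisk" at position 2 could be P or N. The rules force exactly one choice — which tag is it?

Candidates per position — 1:skiter {N,A}; 2:shoisk {P,N}; 3:sholm {P,N}; 4:stegrerp {N}; 5:sholm {P,N}; 6:skiter {N,A}; 7:stegrerp {N}; 8:shoisk {P,N}.
Word 1 cannot be N — rule 2 would then fail for every completion. It is A.
Word 2 cannot be N — rule 4 would then fail for every completion. It is P.
Word 3 cannot be N — rule 4 would then fail for every completion. It is P.
Word 5 cannot be N — rule 4 would then fail for every completion. It is P.
Word 6 cannot be N — rule 5 would then fail for every completion. It is A.
Word 8 cannot be N — rule 4 would then fail for every completion. It is P.
So the tagging must be: A P P N P A N P.
Verifying each rule — rule 1 holds; rule 2 holds; rule 3 holds; rule 4 holds; rule 5 holds.

P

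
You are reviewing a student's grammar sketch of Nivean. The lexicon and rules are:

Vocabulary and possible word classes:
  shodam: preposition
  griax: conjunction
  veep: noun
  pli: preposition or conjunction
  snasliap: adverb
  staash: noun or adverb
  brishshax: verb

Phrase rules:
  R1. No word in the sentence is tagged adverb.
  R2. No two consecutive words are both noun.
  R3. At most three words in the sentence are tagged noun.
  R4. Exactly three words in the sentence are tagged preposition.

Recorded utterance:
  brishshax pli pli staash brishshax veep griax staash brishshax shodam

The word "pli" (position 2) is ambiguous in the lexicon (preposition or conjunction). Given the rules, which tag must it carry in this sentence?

preposition

Candidates per position — 1:brishshax {verb}; 2:pli {preposition,conjunction}; 3:pli {preposition,conjunction}; 4:staash {noun,adverb}; 5:brishshax {verb}; 6:veep {noun}; 7:griax {conjunction}; 8:staash {noun,adverb}; 9:brishshax {verb}; 10:shodam {preposition}.
At position 2, choosing conjunction makes rule 4 impossible to satisfy; hence preposition.
At position 3, choosing conjunction makes rule 4 impossible to satisfy; hence preposition.
At position 4, choosing adverb makes rule 1 impossible to satisfy; hence noun.
At position 8, choosing adverb makes rule 1 impossible to satisfy; hence noun.
The unique satisfying tagging is: verb preposition preposition noun verb noun conjunction noun verb preposition.
Rule-by-rule: rule 1 holds; rule 2 holds; rule 3 holds; rule 4 holds.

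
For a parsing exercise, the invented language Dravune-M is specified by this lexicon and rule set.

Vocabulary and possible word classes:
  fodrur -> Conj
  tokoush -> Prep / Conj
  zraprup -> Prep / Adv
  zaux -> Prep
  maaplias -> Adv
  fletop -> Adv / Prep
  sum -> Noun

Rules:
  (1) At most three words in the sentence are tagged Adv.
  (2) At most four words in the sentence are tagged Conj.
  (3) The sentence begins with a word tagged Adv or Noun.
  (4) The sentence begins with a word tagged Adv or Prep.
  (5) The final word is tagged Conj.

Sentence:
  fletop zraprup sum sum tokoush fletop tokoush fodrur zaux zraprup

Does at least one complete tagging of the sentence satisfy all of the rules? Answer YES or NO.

Candidates per position — 1:fletop {Adv,Prep}; 2:zraprup {Prep,Adv}; 3:sum {Noun}; 4:sum {Noun}; 5:tokoush {Prep,Conj}; 6:fletop {Adv,Prep}; 7:tokoush {Prep,Conj}; 8:fodrur {Conj}; 9:zaux {Prep}; 10:zraprup {Prep,Adv}.
Rule 5 cannot be satisfied by any choice of tags from the lexicon.
So there is no consistent tagging.

NO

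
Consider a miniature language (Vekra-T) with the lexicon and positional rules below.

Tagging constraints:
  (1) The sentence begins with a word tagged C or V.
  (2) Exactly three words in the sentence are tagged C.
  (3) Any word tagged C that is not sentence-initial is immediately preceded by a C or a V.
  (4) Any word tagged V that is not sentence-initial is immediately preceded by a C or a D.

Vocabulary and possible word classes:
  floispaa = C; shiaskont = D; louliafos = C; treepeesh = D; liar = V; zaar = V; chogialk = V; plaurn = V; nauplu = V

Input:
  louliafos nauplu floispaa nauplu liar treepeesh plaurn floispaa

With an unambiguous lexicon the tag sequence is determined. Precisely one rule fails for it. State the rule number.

4

Fixed tagging: C V C V V D V C.
Checking each rule: R1 pass, R2 pass, R3 pass, R4 fail.
Only rule 4 fails.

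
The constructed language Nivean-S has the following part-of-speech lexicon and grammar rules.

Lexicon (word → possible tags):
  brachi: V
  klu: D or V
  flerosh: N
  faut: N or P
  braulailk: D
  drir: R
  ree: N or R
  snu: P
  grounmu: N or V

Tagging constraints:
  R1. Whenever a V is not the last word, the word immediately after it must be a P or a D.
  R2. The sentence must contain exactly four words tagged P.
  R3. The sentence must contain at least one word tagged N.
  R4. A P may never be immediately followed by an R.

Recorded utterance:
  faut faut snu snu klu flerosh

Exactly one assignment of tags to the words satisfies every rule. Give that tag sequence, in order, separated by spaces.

P P P P D N

Candidates per position — 1:faut {N,P}; 2:faut {N,P}; 3:snu {P}; 4:snu {P}; 5:klu {D,V}; 6:flerosh {N}.
At position 1, choosing N makes rule 2 impossible to satisfy; hence P.
At position 2, choosing N makes rule 2 impossible to satisfy; hence P.
At position 5, choosing V makes rule 1 impossible to satisfy; hence D.
That leaves exactly one tagging: P P P P D N.
Rule-by-rule: rule 1 ✓; rule 2 ✓; rule 3 ✓; rule 4 ✓.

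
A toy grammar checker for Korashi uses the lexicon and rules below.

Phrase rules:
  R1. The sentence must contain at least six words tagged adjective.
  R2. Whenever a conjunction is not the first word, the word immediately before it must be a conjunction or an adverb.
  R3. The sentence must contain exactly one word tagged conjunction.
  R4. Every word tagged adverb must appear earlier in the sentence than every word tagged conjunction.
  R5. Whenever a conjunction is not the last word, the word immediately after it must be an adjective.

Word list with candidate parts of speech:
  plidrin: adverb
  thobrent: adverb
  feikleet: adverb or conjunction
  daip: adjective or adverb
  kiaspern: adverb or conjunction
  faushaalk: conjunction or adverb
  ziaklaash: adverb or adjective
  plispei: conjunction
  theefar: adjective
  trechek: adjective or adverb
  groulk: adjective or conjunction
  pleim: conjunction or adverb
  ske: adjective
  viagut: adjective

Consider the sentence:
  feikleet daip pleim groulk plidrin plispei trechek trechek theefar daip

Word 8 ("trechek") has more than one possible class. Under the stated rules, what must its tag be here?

adjective

Candidates per position — 1:feikleet {adverb,conjunction}; 2:daip {adjective,adverb}; 3:pleim {conjunction,adverb}; 4:groulk {adjective,conjunction}; 5:plidrin {adverb}; 6:plispei {conjunction}; 7:trechek {adjective,adverb}; 8:trechek {adjective,adverb}; 9:theefar {adjective}; 10:daip {adjective,adverb}.
At position 1, choosing conjunction makes rule 3 impossible to satisfy; hence adverb.
At position 2, choosing adverb makes rule 1 impossible to satisfy; hence adjective.
At position 3, choosing conjunction makes rule 2 impossible to satisfy; hence adverb.
At position 4, choosing conjunction makes rule 1 impossible to satisfy; hence adjective.
At position 7, choosing adverb makes rule 1 impossible to satisfy; hence adjective.
At position 8, choosing adverb makes rule 1 impossible to satisfy; hence adjective.
At position 10, choosing adverb makes rule 1 impossible to satisfy; hence adjective.
That leaves exactly one tagging: adverb adjective adverb adjective adverb conjunction adjective adjective adjective adjective.
Rule-by-rule: rule 1 ok; rule 2 ok; rule 3 ok; rule 4 ok; rule 5 ok.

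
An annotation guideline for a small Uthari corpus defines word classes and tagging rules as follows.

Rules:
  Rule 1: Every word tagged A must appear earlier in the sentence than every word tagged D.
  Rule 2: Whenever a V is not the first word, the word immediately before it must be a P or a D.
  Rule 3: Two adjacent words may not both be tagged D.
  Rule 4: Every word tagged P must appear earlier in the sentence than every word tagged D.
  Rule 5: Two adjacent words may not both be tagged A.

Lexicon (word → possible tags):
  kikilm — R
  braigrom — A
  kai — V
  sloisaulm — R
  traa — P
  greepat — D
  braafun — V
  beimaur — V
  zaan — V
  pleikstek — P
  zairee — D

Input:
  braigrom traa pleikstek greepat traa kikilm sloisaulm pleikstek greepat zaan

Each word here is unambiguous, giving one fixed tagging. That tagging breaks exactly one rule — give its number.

4

Fixed tagging: A P P D P R R P D V.
Rule check: R1 ok, R2 ok, R3 ok, R4 fails, R5 ok.
Only rule 4 fails.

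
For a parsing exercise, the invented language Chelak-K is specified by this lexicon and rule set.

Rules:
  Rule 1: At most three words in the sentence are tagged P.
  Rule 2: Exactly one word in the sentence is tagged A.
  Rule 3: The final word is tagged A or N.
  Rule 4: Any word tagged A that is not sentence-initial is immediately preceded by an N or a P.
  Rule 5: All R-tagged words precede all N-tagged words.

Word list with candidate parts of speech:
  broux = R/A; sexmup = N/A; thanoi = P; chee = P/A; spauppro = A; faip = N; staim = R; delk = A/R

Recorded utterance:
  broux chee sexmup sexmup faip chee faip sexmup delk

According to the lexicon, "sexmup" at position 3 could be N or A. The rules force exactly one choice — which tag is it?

N

Candidates per position — 1:broux {R,A}; 2:chee {P,A}; 3:sexmup {N,A}; 4:sexmup {N,A}; 5:faip {N}; 6:chee {P,A}; 7:faip {N}; 8:sexmup {N,A}; 9:delk {A,R}.
Word 2 cannot be A — rule 4 would then fail for every completion. It is P.
Word 9 cannot be R — rule 3 would then fail for every completion. It is A.
Word 1 cannot be A — rule 2 would then fail for every completion. It is R.
Word 3 cannot be A — rule 2 would then fail for every completion. It is N.
Word 4 cannot be A — rule 2 would then fail for every completion. It is N.
Word 6 cannot be A — rule 2 would then fail for every completion. It is P.
Word 8 cannot be A — rule 2 would then fail for every completion. It is N.
The only consistent sequence is: R P N N N P N N A.
Verifying each rule — rule 1 satisfied; rule 2 satisfied; rule 3 satisfied; rule 4 satisfied; rule 5 satisfied.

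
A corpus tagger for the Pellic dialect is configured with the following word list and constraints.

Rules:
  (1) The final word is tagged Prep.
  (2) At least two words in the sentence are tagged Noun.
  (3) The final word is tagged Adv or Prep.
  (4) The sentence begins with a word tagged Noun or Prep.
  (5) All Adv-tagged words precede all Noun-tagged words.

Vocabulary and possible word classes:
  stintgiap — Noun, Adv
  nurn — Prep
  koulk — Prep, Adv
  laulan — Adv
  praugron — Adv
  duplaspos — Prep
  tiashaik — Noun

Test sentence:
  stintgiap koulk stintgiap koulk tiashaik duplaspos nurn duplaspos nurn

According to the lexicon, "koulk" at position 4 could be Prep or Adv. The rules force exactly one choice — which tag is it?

Prep

Candidates per position — 1:stintgiap {Noun,Adv}; 2:koulk {Prep,Adv}; 3:stintgiap {Noun,Adv}; 4:koulk {Prep,Adv}; 5:tiashaik {Noun}; 6:duplaspos {Prep}; 7:nurn {Prep}; 8:duplaspos {Prep}; 9:nurn {Prep}.
Position 1: tagging it Adv would leave rule 4 unsatisfiable, so it must be Noun.
Position 2: tagging it Adv would leave rule 5 unsatisfiable, so it must be Prep.
Position 3: tagging it Adv would leave rule 5 unsatisfiable, so it must be Noun.
Position 4: tagging it Adv would leave rule 5 unsatisfiable, so it must be Prep.
The only consistent sequence is: Noun Prep Noun Prep Noun Prep Prep Prep Prep.
Checking: rule 1 holds; rule 2 holds; rule 3 holds; rule 4 holds; rule 5 holds.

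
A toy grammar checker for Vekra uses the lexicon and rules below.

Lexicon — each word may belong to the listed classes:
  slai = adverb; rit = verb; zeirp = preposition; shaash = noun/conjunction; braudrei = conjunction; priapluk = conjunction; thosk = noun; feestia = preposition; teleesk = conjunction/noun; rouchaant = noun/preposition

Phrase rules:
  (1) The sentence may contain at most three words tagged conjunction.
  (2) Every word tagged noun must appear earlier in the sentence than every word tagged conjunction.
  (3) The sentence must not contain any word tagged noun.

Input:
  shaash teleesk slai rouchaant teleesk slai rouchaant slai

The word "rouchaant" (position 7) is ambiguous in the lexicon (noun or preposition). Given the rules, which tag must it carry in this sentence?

Candidates per position — 1:shaash {noun,conjunction}; 2:teleesk {conjunction,noun}; 3:slai {adverb}; 4:rouchaant {noun,preposition}; 5:teleesk {conjunction,noun}; 6:slai {adverb}; 7:rouchaant {noun,preposition}; 8:slai {adverb}.
Position 1: noun is ruled out by rule 3; that leaves conjunction.
Position 2: noun is ruled out by rule 2; that leaves conjunction.
Position 4: noun is ruled out by rule 2; that leaves preposition.
Position 5: noun is ruled out by rule 2; that leaves conjunction.
Position 7: noun is ruled out by rule 2; that leaves preposition.
So the tagging must be: conjunction conjunction adverb preposition conjunction adverb preposition adverb.
Check: rule 1 ok; rule 2 ok; rule 3 ok.

preposition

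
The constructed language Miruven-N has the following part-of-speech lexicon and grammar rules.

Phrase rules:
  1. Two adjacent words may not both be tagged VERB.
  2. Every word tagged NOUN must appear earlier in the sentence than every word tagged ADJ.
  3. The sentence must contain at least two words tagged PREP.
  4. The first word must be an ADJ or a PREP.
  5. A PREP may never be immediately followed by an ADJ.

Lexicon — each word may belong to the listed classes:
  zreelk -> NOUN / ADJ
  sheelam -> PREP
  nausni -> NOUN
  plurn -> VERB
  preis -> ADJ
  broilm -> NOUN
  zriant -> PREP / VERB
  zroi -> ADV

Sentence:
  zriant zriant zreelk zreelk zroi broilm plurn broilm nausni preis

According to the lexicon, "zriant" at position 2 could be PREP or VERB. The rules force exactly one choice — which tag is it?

Candidates per position — 1:zriant {PREP,VERB}; 2:zriant {PREP,VERB}; 3:zreelk {NOUN,ADJ}; 4:zreelk {NOUN,ADJ}; 5:zroi {ADV}; 6:broilm {NOUN}; 7:plurn {VERB}; 8:broilm {NOUN}; 9:nausni {NOUN}; 10:preis {ADJ}.
At position 1, choosing VERB makes rule 3 impossible to satisfy; hence PREP.
At position 2, choosing VERB makes rule 3 impossible to satisfy; hence PREP.
At position 3, choosing ADJ makes rule 2 impossible to satisfy; hence NOUN.
At position 4, choosing ADJ makes rule 2 impossible to satisfy; hence NOUN.
The unique satisfying tagging is: PREP PREP NOUN NOUN ADV NOUN VERB NOUN NOUN ADJ.
Check: rule 1 holds; rule 2 holds; rule 3 holds; rule 4 holds; rule 5 holds.

PREP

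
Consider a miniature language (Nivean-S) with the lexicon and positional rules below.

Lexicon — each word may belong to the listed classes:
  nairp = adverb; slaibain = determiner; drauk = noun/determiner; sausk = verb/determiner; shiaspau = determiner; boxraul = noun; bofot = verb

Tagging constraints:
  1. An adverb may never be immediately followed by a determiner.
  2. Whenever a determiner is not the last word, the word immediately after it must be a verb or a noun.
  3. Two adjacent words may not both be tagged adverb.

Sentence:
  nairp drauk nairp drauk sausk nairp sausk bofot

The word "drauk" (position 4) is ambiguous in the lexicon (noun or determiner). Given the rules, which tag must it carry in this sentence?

noun

Candidates per position — 1:nairp {adverb}; 2:drauk {noun,determiner}; 3:nairp {adverb}; 4:drauk {noun,determiner}; 5:sausk {verb,determiner}; 6:nairp {adverb}; 7:sausk {verb,determiner}; 8:bofot {verb}.
At position 2, choosing determiner makes rule 1 impossible to satisfy; hence noun.
At position 4, choosing determiner makes rule 1 impossible to satisfy; hence noun.
At position 5, choosing determiner makes rule 2 impossible to satisfy; hence verb.
At position 7, choosing determiner makes rule 1 impossible to satisfy; hence verb.
The only consistent sequence is: adverb noun adverb noun verb adverb verb verb.
Rule-by-rule: rule 1 ✓; rule 2 ✓; rule 3 ✓.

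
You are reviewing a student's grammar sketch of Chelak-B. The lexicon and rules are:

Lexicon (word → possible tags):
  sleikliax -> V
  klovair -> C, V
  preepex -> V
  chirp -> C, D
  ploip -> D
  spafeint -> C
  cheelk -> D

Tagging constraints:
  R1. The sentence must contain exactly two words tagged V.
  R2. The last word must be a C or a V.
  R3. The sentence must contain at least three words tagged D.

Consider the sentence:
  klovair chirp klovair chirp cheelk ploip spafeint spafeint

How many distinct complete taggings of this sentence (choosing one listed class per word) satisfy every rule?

3

Candidates per position — 1:klovair {C,V}; 2:chirp {C,D}; 3:klovair {C,V}; 4:chirp {C,D}; 5:cheelk {D}; 6:ploip {D}; 7:spafeint {C}; 8:spafeint {C}.
There are 16 candidate sequences in total.
The sequences that satisfy every rule: V C V D D D C C; V D V C D D C C; V D V D D D C C.
Count = 3.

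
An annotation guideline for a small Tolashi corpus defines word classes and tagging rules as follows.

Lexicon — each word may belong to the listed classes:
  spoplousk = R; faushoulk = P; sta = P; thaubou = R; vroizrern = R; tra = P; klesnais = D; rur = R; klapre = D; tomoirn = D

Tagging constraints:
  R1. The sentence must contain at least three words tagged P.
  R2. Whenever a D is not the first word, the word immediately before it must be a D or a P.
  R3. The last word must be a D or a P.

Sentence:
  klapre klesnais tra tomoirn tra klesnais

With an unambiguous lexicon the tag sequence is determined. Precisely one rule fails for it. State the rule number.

Fixed tagging: D D P D P D.
Rule check: R1 fail, R2 pass, R3 pass.
Only rule 1 fails.

1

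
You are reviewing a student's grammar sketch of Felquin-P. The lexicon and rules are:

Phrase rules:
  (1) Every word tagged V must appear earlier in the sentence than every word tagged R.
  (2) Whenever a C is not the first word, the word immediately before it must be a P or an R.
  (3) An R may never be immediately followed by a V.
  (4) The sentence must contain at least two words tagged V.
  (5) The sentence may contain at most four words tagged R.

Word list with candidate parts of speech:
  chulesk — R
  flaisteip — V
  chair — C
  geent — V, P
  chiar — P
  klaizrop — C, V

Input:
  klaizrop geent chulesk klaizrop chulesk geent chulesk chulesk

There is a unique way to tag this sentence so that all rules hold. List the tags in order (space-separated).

V V R C R P R R

Candidates per position — 1:klaizrop {C,V}; 2:geent {V,P}; 3:chulesk {R}; 4:klaizrop {C,V}; 5:chulesk {R}; 6:geent {V,P}; 7:chulesk {R}; 8:chulesk {R}.
At position 4, choosing V makes rule 1 impossible to satisfy; hence C.
At position 6, choosing V makes rule 1 impossible to satisfy; hence P.
At position 1, choosing C makes rule 4 impossible to satisfy; hence V.
At position 2, choosing P makes rule 4 impossible to satisfy; hence V.
So the tagging must be: V V R C R P R R.
Rule-by-rule: rule 1 satisfied; rule 2 satisfied; rule 3 satisfied; rule 4 satisfied; rule 5 satisfied.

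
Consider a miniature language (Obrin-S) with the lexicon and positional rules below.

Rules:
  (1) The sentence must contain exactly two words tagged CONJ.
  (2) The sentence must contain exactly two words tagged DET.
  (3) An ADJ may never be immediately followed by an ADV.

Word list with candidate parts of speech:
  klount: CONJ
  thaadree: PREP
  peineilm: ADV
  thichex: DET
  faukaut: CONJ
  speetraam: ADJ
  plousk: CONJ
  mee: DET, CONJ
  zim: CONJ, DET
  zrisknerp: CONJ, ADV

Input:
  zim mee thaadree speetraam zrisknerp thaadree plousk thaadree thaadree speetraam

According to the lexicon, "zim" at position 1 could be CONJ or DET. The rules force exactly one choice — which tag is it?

Candidates per position — 1:zim {CONJ,DET}; 2:mee {DET,CONJ}; 3:thaadree {PREP}; 4:speetraam {ADJ}; 5:zrisknerp {CONJ,ADV}; 6:thaadree {PREP}; 7:plousk {CONJ}; 8:thaadree {PREP}; 9:thaadree {PREP}; 10:speetraam {ADJ}.
Position 1: CONJ is ruled out by rule 2; that leaves DET.
Position 2: CONJ is ruled out by rule 2; that leaves DET.
Position 5: ADV is ruled out by rule 1; that leaves CONJ.
The unique satisfying tagging is: DET DET PREP ADJ CONJ PREP CONJ PREP PREP ADJ.
Check: rule 1 holds; rule 2 holds; rule 3 holds.

DET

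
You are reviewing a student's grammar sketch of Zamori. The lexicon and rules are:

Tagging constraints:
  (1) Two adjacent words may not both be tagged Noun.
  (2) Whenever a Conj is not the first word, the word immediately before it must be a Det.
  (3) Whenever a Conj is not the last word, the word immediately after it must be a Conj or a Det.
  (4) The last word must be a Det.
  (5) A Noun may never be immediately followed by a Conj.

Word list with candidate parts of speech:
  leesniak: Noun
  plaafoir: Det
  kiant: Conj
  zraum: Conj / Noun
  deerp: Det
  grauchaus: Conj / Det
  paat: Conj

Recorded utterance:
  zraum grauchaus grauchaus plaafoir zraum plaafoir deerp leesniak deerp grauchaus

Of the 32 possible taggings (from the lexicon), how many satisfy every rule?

Candidates per position — 1:zraum {Conj,Noun}; 2:grauchaus {Conj,Det}; 3:grauchaus {Conj,Det}; 4:plaafoir {Det}; 5:zraum {Conj,Noun}; 6:plaafoir {Det}; 7:deerp {Det}; 8:leesniak {Noun}; 9:deerp {Det}; 10:grauchaus {Conj,Det}.
There are 32 candidate sequences in total.
Checking each against the rules leaves 8 sequences.
Count = 8.

8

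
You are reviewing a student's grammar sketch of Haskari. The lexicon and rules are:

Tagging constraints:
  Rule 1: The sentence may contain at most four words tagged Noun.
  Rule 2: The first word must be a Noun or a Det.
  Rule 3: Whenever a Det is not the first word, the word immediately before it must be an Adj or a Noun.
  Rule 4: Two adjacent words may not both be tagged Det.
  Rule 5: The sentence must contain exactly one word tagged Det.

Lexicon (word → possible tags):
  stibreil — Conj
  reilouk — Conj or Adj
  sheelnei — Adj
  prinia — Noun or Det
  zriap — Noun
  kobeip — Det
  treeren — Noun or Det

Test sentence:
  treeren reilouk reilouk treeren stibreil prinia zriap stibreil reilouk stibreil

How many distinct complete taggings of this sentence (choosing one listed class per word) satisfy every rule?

Candidates per position — 1:treeren {Noun,Det}; 2:reilouk {Conj,Adj}; 3:reilouk {Conj,Adj}; 4:treeren {Noun,Det}; 5:stibreil {Conj}; 6:prinia {Noun,Det}; 7:zriap {Noun}; 8:stibreil {Conj}; 9:reilouk {Conj,Adj}; 10:stibreil {Conj}.
There are 64 candidate sequences in total.
Checking each against the rules leaves 12 sequences.
Count = 12.

12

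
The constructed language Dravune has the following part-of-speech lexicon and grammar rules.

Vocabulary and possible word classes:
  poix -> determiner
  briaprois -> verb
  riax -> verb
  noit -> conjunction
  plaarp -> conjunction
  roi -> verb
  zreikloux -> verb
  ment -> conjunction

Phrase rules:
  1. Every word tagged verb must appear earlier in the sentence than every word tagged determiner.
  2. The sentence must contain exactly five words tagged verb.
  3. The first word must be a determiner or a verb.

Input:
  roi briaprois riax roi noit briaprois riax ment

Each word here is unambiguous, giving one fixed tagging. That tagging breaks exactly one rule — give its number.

Fixed tagging: verb verb verb verb conjunction verb verb conjunction.
Checking each rule: R1 holds, R2 violated, R3 holds.
Only rule 2 fails.

2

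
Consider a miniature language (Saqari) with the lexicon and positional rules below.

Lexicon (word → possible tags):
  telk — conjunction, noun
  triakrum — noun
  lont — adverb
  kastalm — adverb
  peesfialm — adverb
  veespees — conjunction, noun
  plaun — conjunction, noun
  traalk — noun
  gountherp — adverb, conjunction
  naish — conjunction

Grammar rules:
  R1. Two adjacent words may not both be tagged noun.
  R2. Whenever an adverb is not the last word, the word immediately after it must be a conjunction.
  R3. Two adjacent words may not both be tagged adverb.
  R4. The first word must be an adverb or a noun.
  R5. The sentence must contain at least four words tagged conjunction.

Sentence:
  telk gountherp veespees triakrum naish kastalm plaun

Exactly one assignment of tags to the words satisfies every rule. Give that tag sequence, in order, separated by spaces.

Candidates per position — 1:telk {conjunction,noun}; 2:gountherp {adverb,conjunction}; 3:veespees {conjunction,noun}; 4:triakrum {noun}; 5:naish {conjunction}; 6:kastalm {adverb}; 7:plaun {conjunction,noun}.
If word 1 were conjunction, no tagging could satisfy rule 4; so word 1 is noun.
If word 2 were adverb, no tagging could satisfy rule 5; so word 2 is conjunction.
If word 3 were noun, no tagging could satisfy rule 1; so word 3 is conjunction.
If word 7 were noun, no tagging could satisfy rule 2; so word 7 is conjunction.
The unique satisfying tagging is: noun conjunction conjunction noun conjunction adverb conjunction.
Verifying each rule — rule 1 ok; rule 2 ok; rule 3 ok; rule 4 ok; rule 5 ok.

noun conjunction conjunction noun conjunction adverb conjunction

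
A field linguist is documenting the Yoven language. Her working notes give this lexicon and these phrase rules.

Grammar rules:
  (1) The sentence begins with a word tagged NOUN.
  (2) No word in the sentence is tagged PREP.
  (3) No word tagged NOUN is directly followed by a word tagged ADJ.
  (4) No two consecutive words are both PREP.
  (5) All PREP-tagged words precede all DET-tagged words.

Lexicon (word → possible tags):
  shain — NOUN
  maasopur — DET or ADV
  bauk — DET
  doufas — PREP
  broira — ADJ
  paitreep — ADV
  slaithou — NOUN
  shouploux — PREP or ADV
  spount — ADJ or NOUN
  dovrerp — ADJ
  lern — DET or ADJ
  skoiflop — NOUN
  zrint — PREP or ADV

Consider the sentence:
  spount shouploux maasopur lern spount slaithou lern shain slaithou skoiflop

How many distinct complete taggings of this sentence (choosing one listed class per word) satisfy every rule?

8

Candidates per position — 1:spount {ADJ,NOUN}; 2:shouploux {PREP,ADV}; 3:maasopur {DET,ADV}; 4:lern {DET,ADJ}; 5:spount {ADJ,NOUN}; 6:slaithou {NOUN}; 7:lern {DET,ADJ}; 8:shain {NOUN}; 9:slaithou {NOUN}; 10:skoiflop {NOUN}.
There are 64 candidate sequences in total.
Checking each against the rules leaves 8 sequences.
Count = 8.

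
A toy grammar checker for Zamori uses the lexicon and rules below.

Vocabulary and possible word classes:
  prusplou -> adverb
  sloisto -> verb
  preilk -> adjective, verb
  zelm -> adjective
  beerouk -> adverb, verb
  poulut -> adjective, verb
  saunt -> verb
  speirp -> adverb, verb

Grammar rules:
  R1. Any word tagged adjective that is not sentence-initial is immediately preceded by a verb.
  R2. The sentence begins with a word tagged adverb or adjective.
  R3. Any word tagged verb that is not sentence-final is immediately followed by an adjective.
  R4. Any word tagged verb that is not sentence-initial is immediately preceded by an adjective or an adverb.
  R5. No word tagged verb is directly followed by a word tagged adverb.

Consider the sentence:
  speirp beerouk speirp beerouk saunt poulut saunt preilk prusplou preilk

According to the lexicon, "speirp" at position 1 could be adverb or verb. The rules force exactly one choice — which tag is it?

adverb

Candidates per position — 1:speirp {adverb,verb}; 2:beerouk {adverb,verb}; 3:speirp {adverb,verb}; 4:beerouk {adverb,verb}; 5:saunt {verb}; 6:poulut {adjective,verb}; 7:saunt {verb}; 8:preilk {adjective,verb}; 9:prusplou {adverb}; 10:preilk {adjective,verb}.
If word 1 were verb, no tagging could satisfy rule 2; so word 1 is adverb.
If word 2 were verb, no tagging could satisfy rule 3; so word 2 is adverb.
If word 3 were verb, no tagging could satisfy rule 3; so word 3 is adverb.
If word 4 were verb, no tagging could satisfy rule 3; so word 4 is adverb.
If word 6 were verb, no tagging could satisfy rule 3; so word 6 is adjective.
If word 8 were verb, no tagging could satisfy rule 3; so word 8 is adjective.
If word 10 were adjective, no tagging could satisfy rule 1; so word 10 is verb.
The unique satisfying tagging is: adverb adverb adverb adverb verb adjective verb adjective adverb verb.
Checking: rule 1 holds; rule 2 holds; rule 3 holds; rule 4 holds; rule 5 holds.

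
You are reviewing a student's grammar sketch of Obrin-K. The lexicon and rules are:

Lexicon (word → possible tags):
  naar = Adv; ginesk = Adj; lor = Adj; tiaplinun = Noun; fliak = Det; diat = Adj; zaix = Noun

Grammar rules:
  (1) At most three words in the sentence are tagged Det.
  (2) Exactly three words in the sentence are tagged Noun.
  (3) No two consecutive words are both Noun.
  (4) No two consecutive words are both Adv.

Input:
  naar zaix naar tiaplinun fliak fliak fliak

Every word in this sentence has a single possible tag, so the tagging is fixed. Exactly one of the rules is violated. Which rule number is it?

Fixed tagging: Adv Noun Adv Noun Det Det Det.
Rule check: R1 holds, R2 violated, R3 holds, R4 holds.
Only rule 2 fails.

2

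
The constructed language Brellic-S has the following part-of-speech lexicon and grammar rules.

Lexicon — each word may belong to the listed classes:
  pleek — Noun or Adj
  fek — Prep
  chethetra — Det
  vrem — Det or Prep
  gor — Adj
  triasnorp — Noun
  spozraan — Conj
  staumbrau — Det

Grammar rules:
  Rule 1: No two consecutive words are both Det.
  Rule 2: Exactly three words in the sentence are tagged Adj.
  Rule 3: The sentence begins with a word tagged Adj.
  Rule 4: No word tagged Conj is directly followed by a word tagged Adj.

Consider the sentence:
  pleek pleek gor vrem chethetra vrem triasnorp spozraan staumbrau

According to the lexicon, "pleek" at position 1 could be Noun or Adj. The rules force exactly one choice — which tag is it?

Candidates per position — 1:pleek {Noun,Adj}; 2:pleek {Noun,Adj}; 3:gor {Adj}; 4:vrem {Det,Prep}; 5:chethetra {Det}; 6:vrem {Det,Prep}; 7:triasnorp {Noun}; 8:spozraan {Conj}; 9:staumbrau {Det}.
Word 1 cannot be Noun — rule 2 would then fail for every completion. It is Adj.
Word 2 cannot be Noun — rule 2 would then fail for every completion. It is Adj.
Word 4 cannot be Det — rule 1 would then fail for every completion. It is Prep.
Word 6 cannot be Det — rule 1 would then fail for every completion. It is Prep.
So the tagging must be: Adj Adj Adj Prep Det Prep Noun Conj Det.
Verifying each rule — rule 1 ok; rule 2 ok; rule 3 ok; rule 4 ok.

Adj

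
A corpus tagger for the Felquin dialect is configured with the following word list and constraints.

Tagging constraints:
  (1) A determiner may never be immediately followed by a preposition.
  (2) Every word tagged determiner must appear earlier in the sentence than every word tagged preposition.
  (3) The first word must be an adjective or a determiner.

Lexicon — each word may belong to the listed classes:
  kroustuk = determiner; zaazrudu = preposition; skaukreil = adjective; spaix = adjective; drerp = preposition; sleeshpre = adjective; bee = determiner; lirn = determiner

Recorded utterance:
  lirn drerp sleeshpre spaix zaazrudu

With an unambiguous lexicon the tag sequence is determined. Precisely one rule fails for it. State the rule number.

Fixed tagging: determiner preposition adjective adjective preposition.
Checking each rule: R1 fails, R2 ok, R3 ok.
Only rule 1 fails.

1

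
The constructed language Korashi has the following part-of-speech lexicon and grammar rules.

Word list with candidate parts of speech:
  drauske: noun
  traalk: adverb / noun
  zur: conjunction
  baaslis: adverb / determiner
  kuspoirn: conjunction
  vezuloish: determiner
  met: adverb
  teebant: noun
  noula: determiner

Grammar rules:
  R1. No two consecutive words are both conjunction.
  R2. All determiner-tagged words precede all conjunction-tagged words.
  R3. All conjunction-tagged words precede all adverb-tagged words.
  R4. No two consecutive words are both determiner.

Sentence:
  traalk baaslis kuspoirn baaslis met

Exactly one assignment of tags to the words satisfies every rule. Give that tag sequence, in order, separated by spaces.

Candidates per position — 1:traalk {adverb,noun}; 2:baaslis {adverb,determiner}; 3:kuspoirn {conjunction}; 4:baaslis {adverb,determiner}; 5:met {adverb}.
Word 1 cannot be adverb — rule 3 would then fail for every completion. It is noun.
Word 2 cannot be adverb — rule 3 would then fail for every completion. It is determiner.
Word 4 cannot be determiner — rule 2 would then fail for every completion. It is adverb.
So the tagging must be: noun determiner conjunction adverb adverb.
Checking: rule 1 satisfied; rule 2 satisfied; rule 3 satisfied; rule 4 satisfied.

noun determiner conjunction adverb adverb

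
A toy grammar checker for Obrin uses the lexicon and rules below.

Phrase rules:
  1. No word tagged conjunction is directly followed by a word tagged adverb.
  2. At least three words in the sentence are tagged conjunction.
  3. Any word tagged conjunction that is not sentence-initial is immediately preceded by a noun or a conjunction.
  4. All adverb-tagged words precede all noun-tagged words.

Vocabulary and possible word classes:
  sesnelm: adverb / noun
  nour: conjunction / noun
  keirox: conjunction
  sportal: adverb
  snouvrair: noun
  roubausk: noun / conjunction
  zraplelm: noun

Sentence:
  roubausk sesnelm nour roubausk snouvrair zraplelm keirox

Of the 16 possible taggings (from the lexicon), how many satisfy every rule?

Candidates per position — 1:roubausk {noun,conjunction}; 2:sesnelm {adverb,noun}; 3:nour {conjunction,noun}; 4:roubausk {noun,conjunction}; 5:snouvrair {noun}; 6:zraplelm {noun}; 7:keirox {conjunction}.
There are 16 candidate sequences in total.
The sequences that satisfy every rule: noun noun conjunction conjunction noun noun conjunction; conjunction noun conjunction noun noun noun conjunction; conjunction noun conjunction conjunction noun noun conjunction; conjunction noun noun conjunction noun noun conjunction.
Count = 4.

4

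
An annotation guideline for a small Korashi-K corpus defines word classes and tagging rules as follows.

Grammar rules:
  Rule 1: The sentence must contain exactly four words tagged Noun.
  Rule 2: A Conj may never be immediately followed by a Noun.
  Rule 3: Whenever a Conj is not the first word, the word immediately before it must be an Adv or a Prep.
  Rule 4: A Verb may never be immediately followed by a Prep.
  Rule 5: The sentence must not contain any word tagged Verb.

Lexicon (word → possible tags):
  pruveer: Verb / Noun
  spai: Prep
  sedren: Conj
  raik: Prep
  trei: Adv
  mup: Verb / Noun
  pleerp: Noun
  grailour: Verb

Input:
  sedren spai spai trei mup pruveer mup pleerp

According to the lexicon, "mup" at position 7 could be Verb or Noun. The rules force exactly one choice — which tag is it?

Noun

Candidates per position — 1:sedren {Conj}; 2:spai {Prep}; 3:spai {Prep}; 4:trei {Adv}; 5:mup {Verb,Noun}; 6:pruveer {Verb,Noun}; 7:mup {Verb,Noun}; 8:pleerp {Noun}.
If word 5 were Verb, no tagging could satisfy rule 1; so word 5 is Noun.
If word 6 were Verb, no tagging could satisfy rule 1; so word 6 is Noun.
If word 7 were Verb, no tagging could satisfy rule 1; so word 7 is Noun.
That leaves exactly one tagging: Conj Prep Prep Adv Noun Noun Noun Noun.
Verifying each rule — rule 1 ok; rule 2 ok; rule 3 ok; rule 4 ok; rule 5 ok.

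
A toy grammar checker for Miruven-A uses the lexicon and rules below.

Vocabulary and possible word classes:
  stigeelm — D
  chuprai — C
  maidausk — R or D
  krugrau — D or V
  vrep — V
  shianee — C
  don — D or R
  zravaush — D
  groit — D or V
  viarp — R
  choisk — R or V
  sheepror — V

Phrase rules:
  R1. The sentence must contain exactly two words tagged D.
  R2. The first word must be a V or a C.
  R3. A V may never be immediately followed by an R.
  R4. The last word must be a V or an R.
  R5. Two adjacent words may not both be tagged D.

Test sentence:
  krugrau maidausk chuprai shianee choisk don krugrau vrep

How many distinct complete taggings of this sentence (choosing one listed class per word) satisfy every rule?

3

Candidates per position — 1:krugrau {D,V}; 2:maidausk {R,D}; 3:chuprai {C}; 4:shianee {C}; 5:choisk {R,V}; 6:don {D,R}; 7:krugrau {D,V}; 8:vrep {V}.
There are 32 candidate sequences in total.
The sequences that satisfy every rule: V D C C R D V V; V D C C R R D V; V D C C V D V V.
Count = 3.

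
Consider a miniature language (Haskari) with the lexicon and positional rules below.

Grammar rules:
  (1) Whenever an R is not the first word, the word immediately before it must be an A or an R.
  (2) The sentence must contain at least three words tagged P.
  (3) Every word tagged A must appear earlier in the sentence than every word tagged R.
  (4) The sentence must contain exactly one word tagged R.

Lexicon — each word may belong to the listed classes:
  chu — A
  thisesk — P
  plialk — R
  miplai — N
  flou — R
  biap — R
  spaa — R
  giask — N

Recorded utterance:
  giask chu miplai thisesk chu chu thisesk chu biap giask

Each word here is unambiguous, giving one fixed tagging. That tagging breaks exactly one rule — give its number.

Fixed tagging: N A N P A A P A R N.
Applying the rules: R1 holds, R2 violated, R3 holds, R4 holds.
Only rule 2 fails.

2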